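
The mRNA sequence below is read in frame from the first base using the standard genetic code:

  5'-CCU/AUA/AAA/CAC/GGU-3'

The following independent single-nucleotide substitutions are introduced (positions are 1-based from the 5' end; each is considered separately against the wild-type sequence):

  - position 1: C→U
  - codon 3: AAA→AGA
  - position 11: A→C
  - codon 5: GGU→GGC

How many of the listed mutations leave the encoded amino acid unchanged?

Codon 1: CCU (Pro) → UCU (Ser) — missense.
Codon 3: AAA (Lys) → AGA (Arg) — missense.
Codon 4: CAC (His) → CCC (Pro) — missense.
Codon 5: GGU (Gly) → GGC (Gly) — synonymous.
Synonymous: 1 of 4.

1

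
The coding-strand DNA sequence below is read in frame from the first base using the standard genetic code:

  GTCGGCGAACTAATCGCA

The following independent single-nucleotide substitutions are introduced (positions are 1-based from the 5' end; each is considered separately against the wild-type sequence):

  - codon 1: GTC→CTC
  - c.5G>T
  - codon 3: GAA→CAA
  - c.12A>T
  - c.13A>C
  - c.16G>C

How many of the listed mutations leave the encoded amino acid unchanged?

1

Codon 1: GTC (Val) → CTC (Leu) — missense.
Codon 2: GGC (Gly) → GTC (Val) — missense.
Codon 3: GAA (Glu) → CAA (Gln) — missense.
Codon 4: CTA (Leu) → CTT (Leu) — synonymous.
Codon 5: ATC (Ile) → CTC (Leu) — missense.
Codon 6: GCA (Ala) → CCA (Pro) — missense.
Synonymous: 1 of 6.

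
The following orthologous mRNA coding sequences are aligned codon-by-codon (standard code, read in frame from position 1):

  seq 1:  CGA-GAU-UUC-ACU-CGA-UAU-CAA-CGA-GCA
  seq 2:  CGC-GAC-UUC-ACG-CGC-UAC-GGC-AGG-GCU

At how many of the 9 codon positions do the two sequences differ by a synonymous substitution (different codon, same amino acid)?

Codon 1: CGA Arg / CGC Arg — synonymous.
Codon 2: GAU Asp / GAC Asp — synonymous.
Codon 3: UUC Phe / UUC Phe — identical.
Codon 4: ACU Thr / ACG Thr — synonymous.
Codon 5: CGA Arg / CGC Arg — synonymous.
Codon 6: UAU Tyr / UAC Tyr — synonymous.
Codon 7: CAA Gln / GGC Gly — nonsynonymous.
Codon 8: CGA Arg / AGG Arg — synonymous.
Codon 9: GCA Ala / GCU Ala — synonymous.
Synonymous differences: 7.

7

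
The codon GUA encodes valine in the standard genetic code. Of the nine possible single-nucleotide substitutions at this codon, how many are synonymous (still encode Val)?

3

Position 1: none → 0 synonymous.
Position 2: none → 0 synonymous.
Position 3: GUU, GUC, GUG → 3 synonymous.
Total: 0 + 0 + 3 = 3.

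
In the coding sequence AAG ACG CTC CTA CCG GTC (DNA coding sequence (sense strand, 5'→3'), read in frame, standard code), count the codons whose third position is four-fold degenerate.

Codon 1 AAG (Lys): third position 2-fold.
Codon 2 ACG (Thr): third position 4-fold.
Codon 3 CTC (Leu): third position 4-fold.
Codon 4 CTA (Leu): third position 4-fold.
Codon 5 CCG (Pro): third position 4-fold.
Codon 6 GTC (Val): third position 4-fold.
Four-fold degenerate third positions: 5.

5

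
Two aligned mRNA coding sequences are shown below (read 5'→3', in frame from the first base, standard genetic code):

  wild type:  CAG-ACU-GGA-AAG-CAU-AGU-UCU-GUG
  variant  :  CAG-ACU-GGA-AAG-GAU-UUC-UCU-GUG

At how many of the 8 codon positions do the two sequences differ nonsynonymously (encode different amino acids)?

Codon 1: CAG Gln / CAG Gln — identical.
Codon 2: ACU Thr / ACU Thr — identical.
Codon 3: GGA Gly / GGA Gly — identical.
Codon 4: AAG Lys / AAG Lys — identical.
Codon 5: CAU His / GAU Asp — nonsynonymous.
Codon 6: AGU Ser / UUC Phe — nonsynonymous.
Codon 7: UCU Ser / UCU Ser — identical.
Codon 8: GUG Val / GUG Val — identical.
Nonsynonymous differences: 2.

2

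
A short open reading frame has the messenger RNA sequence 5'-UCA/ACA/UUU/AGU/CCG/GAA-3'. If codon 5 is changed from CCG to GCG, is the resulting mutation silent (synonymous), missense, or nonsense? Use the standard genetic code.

missense

Position 13 falls in codon 5: CCG → Pro.
After the substitution the codon is GCG → Ala.
Pro ≠ Ala, so this is a missense mutation.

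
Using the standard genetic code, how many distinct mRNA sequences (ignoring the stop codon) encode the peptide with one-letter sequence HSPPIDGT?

18432

His: 2 codons.
Ser: 6 codons.
Pro: 4 codons.
Pro: 4 codons.
Ile: 3 codons.
Asp: 2 codons.
Gly: 4 codons.
Thr: 4 codons.
2 × 6 × 4 × 4 × 3 × 2 × 4 × 4 = 18432.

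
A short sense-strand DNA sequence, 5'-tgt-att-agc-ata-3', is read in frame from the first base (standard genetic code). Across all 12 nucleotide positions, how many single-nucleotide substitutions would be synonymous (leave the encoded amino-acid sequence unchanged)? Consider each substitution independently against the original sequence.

6

Codon 1 (TGT, Cys): 1 synonymous substitution.
Codon 2 (ATT, Ile): 2 synonymous substitutions.
Codon 3 (AGC, Ser): 1 synonymous substitution.
Codon 4 (ATA, Ile): 2 synonymous substitutions.
Total: 1 + 2 + 1 + 2 = 6.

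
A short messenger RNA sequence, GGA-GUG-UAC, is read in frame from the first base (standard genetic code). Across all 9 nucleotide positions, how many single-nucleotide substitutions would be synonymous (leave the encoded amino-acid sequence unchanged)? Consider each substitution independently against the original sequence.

Codon 1 (GGA, Gly): 3 synonymous substitutions.
Codon 2 (GUG, Val): 3 synonymous substitutions.
Codon 3 (UAC, Tyr): 1 synonymous substitution.
Total: 3 + 3 + 1 = 7.

7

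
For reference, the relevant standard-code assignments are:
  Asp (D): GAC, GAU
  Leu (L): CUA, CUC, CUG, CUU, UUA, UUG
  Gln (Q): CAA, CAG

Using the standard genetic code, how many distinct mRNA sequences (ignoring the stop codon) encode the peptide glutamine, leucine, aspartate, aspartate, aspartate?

Gln: 2 codons.
Leu: 6 codons.
Asp: 2 codons.
Asp: 2 codons.
Asp: 2 codons.
2 × 6 × 2 × 2 × 2 = 96.

96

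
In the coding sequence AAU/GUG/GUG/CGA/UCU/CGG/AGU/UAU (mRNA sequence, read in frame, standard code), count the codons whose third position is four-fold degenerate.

5

Codon 1 AAU (Asn): third position 2-fold.
Codon 2 GUG (Val): third position 4-fold.
Codon 3 GUG (Val): third position 4-fold.
Codon 4 CGA (Arg): third position 4-fold.
Codon 5 UCU (Ser): third position 4-fold.
Codon 6 CGG (Arg): third position 4-fold.
Codon 7 AGU (Ser): third position 2-fold.
Codon 8 UAU (Tyr): third position 2-fold.
Four-fold degenerate third positions: 5.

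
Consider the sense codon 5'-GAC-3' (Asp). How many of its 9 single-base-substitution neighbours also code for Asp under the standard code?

Position 1: none → 0 synonymous.
Position 2: none → 0 synonymous.
Position 3: GAT → 1 synonymous.
Total: 0 + 0 + 1 = 1.

1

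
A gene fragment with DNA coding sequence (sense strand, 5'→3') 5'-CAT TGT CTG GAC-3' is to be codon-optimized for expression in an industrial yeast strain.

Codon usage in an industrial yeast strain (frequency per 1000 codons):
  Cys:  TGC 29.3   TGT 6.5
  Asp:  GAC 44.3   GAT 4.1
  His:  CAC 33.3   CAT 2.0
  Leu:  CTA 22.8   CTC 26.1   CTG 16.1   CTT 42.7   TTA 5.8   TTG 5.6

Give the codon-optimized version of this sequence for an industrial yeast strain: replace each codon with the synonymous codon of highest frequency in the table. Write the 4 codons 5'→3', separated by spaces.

Codon 1 (His): best is CAC at 33.3.
Codon 2 (Cys): best is TGC at 29.3.
Codon 3 (Leu): best is CTT at 42.7.
Codon 4 (Asp): best is GAC at 44.3.

CAC TGC CTT GAC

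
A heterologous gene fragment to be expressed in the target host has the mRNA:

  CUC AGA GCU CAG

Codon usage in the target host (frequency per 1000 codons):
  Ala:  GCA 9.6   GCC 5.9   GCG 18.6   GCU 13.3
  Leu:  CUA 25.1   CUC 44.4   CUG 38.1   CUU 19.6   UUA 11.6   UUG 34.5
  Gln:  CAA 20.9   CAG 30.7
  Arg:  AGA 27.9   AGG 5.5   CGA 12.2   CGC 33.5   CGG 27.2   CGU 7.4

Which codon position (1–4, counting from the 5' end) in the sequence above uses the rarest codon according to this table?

3

Codon 1 CUC (Leu): 44.4 per 1000.
Codon 2 AGA (Arg): 27.9 per 1000.
Codon 3 GCU (Ala): 13.3 per 1000.
Codon 4 CAG (Gln): 30.7 per 1000.
Lowest frequency is 13.3 at codon 3.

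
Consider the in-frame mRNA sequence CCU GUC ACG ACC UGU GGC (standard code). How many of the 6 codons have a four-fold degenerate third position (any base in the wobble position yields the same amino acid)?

5

Codon 1 CCU (Pro): third position 4-fold.
Codon 2 GUC (Val): third position 4-fold.
Codon 3 ACG (Thr): third position 4-fold.
Codon 4 ACC (Thr): third position 4-fold.
Codon 5 UGU (Cys): third position 2-fold.
Codon 6 GGC (Gly): third position 4-fold.
Four-fold degenerate third positions: 5.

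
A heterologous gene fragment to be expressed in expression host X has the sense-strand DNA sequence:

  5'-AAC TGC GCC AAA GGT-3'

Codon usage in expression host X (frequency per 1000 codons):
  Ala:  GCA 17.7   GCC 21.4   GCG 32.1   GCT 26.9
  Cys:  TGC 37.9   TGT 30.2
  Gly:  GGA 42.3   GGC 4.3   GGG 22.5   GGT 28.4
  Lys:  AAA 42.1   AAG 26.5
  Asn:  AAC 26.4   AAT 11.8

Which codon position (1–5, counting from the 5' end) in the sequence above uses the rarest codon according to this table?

Codon 1 AAC (Asn): 26.4 per 1000.
Codon 2 TGC (Cys): 37.9 per 1000.
Codon 3 GCC (Ala): 21.4 per 1000.
Codon 4 AAA (Lys): 42.1 per 1000.
Codon 5 GGT (Gly): 28.4 per 1000.
Lowest frequency is 21.4 at codon 3.

3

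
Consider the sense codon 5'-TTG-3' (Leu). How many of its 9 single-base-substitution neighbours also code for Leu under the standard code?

2

Position 1: CTG → 1 synonymous.
Position 2: none → 0 synonymous.
Position 3: TTA → 1 synonymous.
Total: 1 + 0 + 1 = 2.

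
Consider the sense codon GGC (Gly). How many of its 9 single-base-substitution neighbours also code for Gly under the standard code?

3

Position 1: none → 0 synonymous.
Position 2: none → 0 synonymous.
Position 3: GGU, GGA, GGG → 3 synonymous.
Total: 0 + 0 + 3 = 3.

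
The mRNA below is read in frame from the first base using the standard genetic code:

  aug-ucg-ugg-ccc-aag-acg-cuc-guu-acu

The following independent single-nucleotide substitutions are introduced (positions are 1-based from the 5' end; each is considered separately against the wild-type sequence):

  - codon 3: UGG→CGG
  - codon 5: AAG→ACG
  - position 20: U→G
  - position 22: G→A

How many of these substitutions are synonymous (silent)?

0

Codon 3: UGG (Trp) → CGG (Arg) — missense.
Codon 5: AAG (Lys) → ACG (Thr) — missense.
Codon 7: CUC (Leu) → CGC (Arg) — missense.
Codon 8: GUU (Val) → AUU (Ile) — missense.
Synonymous: 0 of 4.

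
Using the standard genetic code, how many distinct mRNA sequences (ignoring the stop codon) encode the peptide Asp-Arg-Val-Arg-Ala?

Asp: 2 codons.
Arg: 6 codons.
Val: 4 codons.
Arg: 6 codons.
Ala: 4 codons.
2 × 6 × 4 × 6 × 4 = 1152.

1152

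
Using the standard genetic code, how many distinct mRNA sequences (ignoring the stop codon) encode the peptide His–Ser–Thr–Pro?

192

His: 2 codons.
Ser: 6 codons.
Thr: 4 codons.
Pro: 4 codons.
2 × 6 × 4 × 4 = 192.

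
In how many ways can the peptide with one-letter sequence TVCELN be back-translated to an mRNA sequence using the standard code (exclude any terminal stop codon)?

Thr: 4 codons.
Val: 4 codons.
Cys: 2 codons.
Glu: 2 codons.
Leu: 6 codons.
Asn: 2 codons.
4 × 4 × 2 × 2 × 6 × 2 = 768.

768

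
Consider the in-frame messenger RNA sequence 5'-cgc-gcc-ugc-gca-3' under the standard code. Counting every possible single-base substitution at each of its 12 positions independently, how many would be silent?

Codon 1 (CGC, Arg): 3 synonymous substitutions.
Codon 2 (GCC, Ala): 3 synonymous substitutions.
Codon 3 (UGC, Cys): 1 synonymous substitution.
Codon 4 (GCA, Ala): 3 synonymous substitutions.
Total: 3 + 3 + 1 + 3 = 10.

10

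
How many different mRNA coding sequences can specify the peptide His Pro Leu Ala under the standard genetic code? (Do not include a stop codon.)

His: 2 codons.
Pro: 4 codons.
Leu: 6 codons.
Ala: 4 codons.
2 × 4 × 6 × 4 = 192.

192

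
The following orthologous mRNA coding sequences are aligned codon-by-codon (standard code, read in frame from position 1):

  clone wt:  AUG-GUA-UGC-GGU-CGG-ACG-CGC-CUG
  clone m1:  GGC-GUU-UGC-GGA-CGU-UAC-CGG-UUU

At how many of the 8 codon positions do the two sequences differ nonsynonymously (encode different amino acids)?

3

Codon 1: AUG Met / GGC Gly — nonsynonymous.
Codon 2: GUA Val / GUU Val — synonymous.
Codon 3: UGC Cys / UGC Cys — identical.
Codon 4: GGU Gly / GGA Gly — synonymous.
Codon 5: CGG Arg / CGU Arg — synonymous.
Codon 6: ACG Thr / UAC Tyr — nonsynonymous.
Codon 7: CGC Arg / CGG Arg — synonymous.
Codon 8: CUG Leu / UUU Phe — nonsynonymous.
Nonsynonymous differences: 3.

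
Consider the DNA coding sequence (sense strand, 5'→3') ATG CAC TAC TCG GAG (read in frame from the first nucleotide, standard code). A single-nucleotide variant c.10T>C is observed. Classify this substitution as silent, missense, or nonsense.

Position 10 falls in codon 4: TCG → Ser.
After the substitution the codon is CCG → Pro.
Ser ≠ Pro, so this is a missense mutation.

missense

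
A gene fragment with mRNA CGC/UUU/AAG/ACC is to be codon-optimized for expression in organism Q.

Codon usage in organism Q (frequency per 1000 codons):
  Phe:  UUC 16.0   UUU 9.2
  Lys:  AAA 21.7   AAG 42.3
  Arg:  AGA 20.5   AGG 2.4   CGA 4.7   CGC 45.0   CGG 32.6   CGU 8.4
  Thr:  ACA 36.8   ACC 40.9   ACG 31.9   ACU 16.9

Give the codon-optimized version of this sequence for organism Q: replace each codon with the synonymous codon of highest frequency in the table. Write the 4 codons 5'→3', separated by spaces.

CGC UUC AAG ACC

Codon 1 (Arg): best is CGC at 45.0.
Codon 2 (Phe): best is UUC at 16.0.
Codon 3 (Lys): best is AAG at 42.3.
Codon 4 (Thr): best is ACC at 40.9.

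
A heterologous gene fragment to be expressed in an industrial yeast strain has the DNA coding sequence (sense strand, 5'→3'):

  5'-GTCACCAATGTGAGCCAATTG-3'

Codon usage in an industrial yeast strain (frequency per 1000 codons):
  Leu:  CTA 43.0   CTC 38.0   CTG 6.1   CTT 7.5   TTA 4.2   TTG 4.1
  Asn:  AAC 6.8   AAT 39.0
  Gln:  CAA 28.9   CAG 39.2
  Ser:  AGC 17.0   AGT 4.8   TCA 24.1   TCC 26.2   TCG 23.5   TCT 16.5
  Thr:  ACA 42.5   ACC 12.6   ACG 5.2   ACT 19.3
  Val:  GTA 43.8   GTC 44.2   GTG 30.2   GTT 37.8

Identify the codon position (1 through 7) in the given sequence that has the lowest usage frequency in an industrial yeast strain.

7

Codon 1 GTC (Val): 44.2 per 1000.
Codon 2 ACC (Thr): 12.6 per 1000.
Codon 3 AAT (Asn): 39.0 per 1000.
Codon 4 GTG (Val): 30.2 per 1000.
Codon 5 AGC (Ser): 17.0 per 1000.
Codon 6 CAA (Gln): 28.9 per 1000.
Codon 7 TTG (Leu): 4.1 per 1000.
Lowest frequency is 4.1 at codon 7.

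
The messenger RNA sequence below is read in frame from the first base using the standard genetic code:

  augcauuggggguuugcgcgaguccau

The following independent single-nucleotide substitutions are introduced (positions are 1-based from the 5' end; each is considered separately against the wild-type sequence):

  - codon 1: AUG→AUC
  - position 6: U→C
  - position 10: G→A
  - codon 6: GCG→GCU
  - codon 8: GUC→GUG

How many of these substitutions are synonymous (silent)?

Codon 1: AUG (Met) → AUC (Ile) — missense.
Codon 2: CAU (His) → CAC (His) — synonymous.
Codon 4: GGG (Gly) → AGG (Arg) — missense.
Codon 6: GCG (Ala) → GCU (Ala) — synonymous.
Codon 8: GUC (Val) → GUG (Val) — synonymous.
Synonymous: 3 of 5.

3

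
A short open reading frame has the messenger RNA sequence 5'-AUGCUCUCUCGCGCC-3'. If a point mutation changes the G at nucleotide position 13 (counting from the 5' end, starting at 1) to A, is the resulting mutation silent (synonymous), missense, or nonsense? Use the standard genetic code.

missense

Position 13 falls in codon 5: GCC → Ala.
After the substitution the codon is ACC → Thr.
Ala ≠ Thr, so this is a missense mutation.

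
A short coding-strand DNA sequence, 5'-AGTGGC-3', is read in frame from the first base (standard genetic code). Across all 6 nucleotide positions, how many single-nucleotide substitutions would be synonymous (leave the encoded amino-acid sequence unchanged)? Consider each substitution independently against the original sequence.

Codon 1 (AGT, Ser): 1 synonymous substitution.
Codon 2 (GGC, Gly): 3 synonymous substitutions.
Total: 1 + 3 = 4.

4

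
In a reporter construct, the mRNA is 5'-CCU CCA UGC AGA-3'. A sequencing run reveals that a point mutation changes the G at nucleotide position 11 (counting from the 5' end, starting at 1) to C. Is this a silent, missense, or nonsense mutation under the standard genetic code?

missense

Position 11 falls in codon 4: AGA → Arg.
After the substitution the codon is ACA → Thr.
Arg ≠ Thr, so this is a missense mutation.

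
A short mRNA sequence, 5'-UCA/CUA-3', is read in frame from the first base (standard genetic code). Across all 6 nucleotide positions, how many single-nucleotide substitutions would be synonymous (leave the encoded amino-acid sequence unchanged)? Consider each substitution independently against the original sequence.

7

Codon 1 (UCA, Ser): 3 synonymous substitutions.
Codon 2 (CUA, Leu): 4 synonymous substitutions.
Total: 3 + 4 = 7.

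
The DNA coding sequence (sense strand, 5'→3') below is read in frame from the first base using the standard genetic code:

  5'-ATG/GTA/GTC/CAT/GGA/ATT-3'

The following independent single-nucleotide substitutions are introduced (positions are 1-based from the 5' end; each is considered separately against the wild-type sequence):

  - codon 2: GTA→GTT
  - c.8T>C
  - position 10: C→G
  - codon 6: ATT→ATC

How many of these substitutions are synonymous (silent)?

Codon 2: GTA (Val) → GTT (Val) — synonymous.
Codon 3: GTC (Val) → GCC (Ala) — missense.
Codon 4: CAT (His) → GAT (Asp) — missense.
Codon 6: ATT (Ile) → ATC (Ile) — synonymous.
Synonymous: 2 of 4.

2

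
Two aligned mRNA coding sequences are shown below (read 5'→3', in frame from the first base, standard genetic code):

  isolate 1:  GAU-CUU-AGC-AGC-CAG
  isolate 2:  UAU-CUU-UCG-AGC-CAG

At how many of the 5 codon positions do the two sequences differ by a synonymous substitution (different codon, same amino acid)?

1

Codon 1: GAU Asp / UAU Tyr — nonsynonymous.
Codon 2: CUU Leu / CUU Leu — identical.
Codon 3: AGC Ser / UCG Ser — synonymous.
Codon 4: AGC Ser / AGC Ser — identical.
Codon 5: CAG Gln / CAG Gln — identical.
Synonymous differences: 1.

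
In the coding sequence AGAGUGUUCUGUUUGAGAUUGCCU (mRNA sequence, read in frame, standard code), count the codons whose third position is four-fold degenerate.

2

Codon 1 AGA (Arg): third position 2-fold.
Codon 2 GUG (Val): third position 4-fold.
Codon 3 UUC (Phe): third position 2-fold.
Codon 4 UGU (Cys): third position 2-fold.
Codon 5 UUG (Leu): third position 2-fold.
Codon 6 AGA (Arg): third position 2-fold.
Codon 7 UUG (Leu): third position 2-fold.
Codon 8 CCU (Pro): third position 4-fold.
Four-fold degenerate third positions: 2.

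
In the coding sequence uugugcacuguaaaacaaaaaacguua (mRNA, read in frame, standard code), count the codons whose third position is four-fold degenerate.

Codon 1 UUG (Leu): third position 2-fold.
Codon 2 UGC (Cys): third position 2-fold.
Codon 3 ACU (Thr): third position 4-fold.
Codon 4 GUA (Val): third position 4-fold.
Codon 5 AAA (Lys): third position 2-fold.
Codon 6 CAA (Gln): third position 2-fold.
Codon 7 AAA (Lys): third position 2-fold.
Codon 8 ACG (Thr): third position 4-fold.
Codon 9 UUA (Leu): third position 2-fold.
Four-fold degenerate third positions: 3.

3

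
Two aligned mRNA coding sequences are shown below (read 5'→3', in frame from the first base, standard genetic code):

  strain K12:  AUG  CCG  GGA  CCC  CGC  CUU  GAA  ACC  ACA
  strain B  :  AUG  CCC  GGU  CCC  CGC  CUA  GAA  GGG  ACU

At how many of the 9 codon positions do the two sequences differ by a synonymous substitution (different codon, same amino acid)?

4

Codon 1: AUG Met / AUG Met — identical.
Codon 2: CCG Pro / CCC Pro — synonymous.
Codon 3: GGA Gly / GGU Gly — synonymous.
Codon 4: CCC Pro / CCC Pro — identical.
Codon 5: CGC Arg / CGC Arg — identical.
Codon 6: CUU Leu / CUA Leu — synonymous.
Codon 7: GAA Glu / GAA Glu — identical.
Codon 8: ACC Thr / GGG Gly — nonsynonymous.
Codon 9: ACA Thr / ACU Thr — synonymous.
Synonymous differences: 4.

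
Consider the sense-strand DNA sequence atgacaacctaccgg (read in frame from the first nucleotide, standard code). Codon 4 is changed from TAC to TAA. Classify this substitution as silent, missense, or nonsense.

Position 12 falls in codon 4: TAC → Tyr.
After the substitution the codon is TAA → Stop.
The new codon is a stop codon, so this is a nonsense mutation.

nonsense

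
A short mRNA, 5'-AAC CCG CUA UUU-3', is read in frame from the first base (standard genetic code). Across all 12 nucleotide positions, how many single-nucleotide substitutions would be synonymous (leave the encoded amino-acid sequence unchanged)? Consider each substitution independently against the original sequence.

9

Codon 1 (AAC, Asn): 1 synonymous substitution.
Codon 2 (CCG, Pro): 3 synonymous substitutions.
Codon 3 (CUA, Leu): 4 synonymous substitutions.
Codon 4 (UUU, Phe): 1 synonymous substitution.
Total: 1 + 3 + 4 + 1 = 9.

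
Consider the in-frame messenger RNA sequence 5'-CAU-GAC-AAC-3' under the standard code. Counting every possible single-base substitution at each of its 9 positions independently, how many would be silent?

Codon 1 (CAU, His): 1 synonymous substitution.
Codon 2 (GAC, Asp): 1 synonymous substitution.
Codon 3 (AAC, Asn): 1 synonymous substitution.
Total: 1 + 1 + 1 = 3.

3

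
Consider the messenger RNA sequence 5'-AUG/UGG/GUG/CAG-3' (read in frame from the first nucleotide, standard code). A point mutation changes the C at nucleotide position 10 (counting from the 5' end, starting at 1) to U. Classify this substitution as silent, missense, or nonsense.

nonsense

Position 10 falls in codon 4: CAG → Gln.
After the substitution the codon is UAG → Stop.
The new codon is a stop codon, so this is a nonsense mutation.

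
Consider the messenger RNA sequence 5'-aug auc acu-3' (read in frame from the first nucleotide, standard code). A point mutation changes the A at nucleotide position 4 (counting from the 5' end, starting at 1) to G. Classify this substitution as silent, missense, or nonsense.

Position 4 falls in codon 2: AUC → Ile.
After the substitution the codon is GUC → Val.
Ile ≠ Val, so this is a missense mutation.

missense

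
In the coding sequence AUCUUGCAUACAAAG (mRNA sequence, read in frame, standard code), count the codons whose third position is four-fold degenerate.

Codon 1 AUC (Ile): third position 3-fold.
Codon 2 UUG (Leu): third position 2-fold.
Codon 3 CAU (His): third position 2-fold.
Codon 4 ACA (Thr): third position 4-fold.
Codon 5 AAG (Lys): third position 2-fold.
Four-fold degenerate third positions: 1.

1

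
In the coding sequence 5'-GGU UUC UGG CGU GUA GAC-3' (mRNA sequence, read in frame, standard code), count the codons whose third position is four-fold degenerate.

Codon 1 GGU (Gly): third position 4-fold.
Codon 2 UUC (Phe): third position 2-fold.
Codon 3 UGG (Trp): third position 1-fold.
Codon 4 CGU (Arg): third position 4-fold.
Codon 5 GUA (Val): third position 4-fold.
Codon 6 GAC (Asp): third position 2-fold.
Four-fold degenerate third positions: 3.

3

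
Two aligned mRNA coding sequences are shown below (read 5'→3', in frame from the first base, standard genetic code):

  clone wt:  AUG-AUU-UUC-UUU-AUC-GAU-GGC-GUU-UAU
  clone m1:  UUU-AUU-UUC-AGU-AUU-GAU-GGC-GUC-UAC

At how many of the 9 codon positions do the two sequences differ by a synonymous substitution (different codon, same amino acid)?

Codon 1: AUG Met / UUU Phe — nonsynonymous.
Codon 2: AUU Ile / AUU Ile — identical.
Codon 3: UUC Phe / UUC Phe — identical.
Codon 4: UUU Phe / AGU Ser — nonsynonymous.
Codon 5: AUC Ile / AUU Ile — synonymous.
Codon 6: GAU Asp / GAU Asp — identical.
Codon 7: GGC Gly / GGC Gly — identical.
Codon 8: GUU Val / GUC Val — synonymous.
Codon 9: UAU Tyr / UAC Tyr — synonymous.
Synonymous differences: 3.

3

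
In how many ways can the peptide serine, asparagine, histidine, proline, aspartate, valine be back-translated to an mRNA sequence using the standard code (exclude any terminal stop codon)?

768

Ser: 6 codons.
Asn: 2 codons.
His: 2 codons.
Pro: 4 codons.
Asp: 2 codons.
Val: 4 codons.
6 × 2 × 2 × 4 × 2 × 4 = 768.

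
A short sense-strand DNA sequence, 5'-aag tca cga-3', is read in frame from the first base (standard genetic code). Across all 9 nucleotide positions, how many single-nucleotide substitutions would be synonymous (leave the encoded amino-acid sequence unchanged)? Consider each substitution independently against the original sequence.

8

Codon 1 (AAG, Lys): 1 synonymous substitution.
Codon 2 (TCA, Ser): 3 synonymous substitutions.
Codon 3 (CGA, Arg): 4 synonymous substitutions.
Total: 1 + 3 + 4 = 8.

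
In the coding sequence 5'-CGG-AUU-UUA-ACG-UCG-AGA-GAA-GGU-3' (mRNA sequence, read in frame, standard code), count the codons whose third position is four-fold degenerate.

4

Codon 1 CGG (Arg): third position 4-fold.
Codon 2 AUU (Ile): third position 3-fold.
Codon 3 UUA (Leu): third position 2-fold.
Codon 4 ACG (Thr): third position 4-fold.
Codon 5 UCG (Ser): third position 4-fold.
Codon 6 AGA (Arg): third position 2-fold.
Codon 7 GAA (Glu): third position 2-fold.
Codon 8 GGU (Gly): third position 4-fold.
Four-fold degenerate third positions: 4.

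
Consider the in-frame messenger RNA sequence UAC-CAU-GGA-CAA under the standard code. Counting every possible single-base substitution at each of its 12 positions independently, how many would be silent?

6

Codon 1 (UAC, Tyr): 1 synonymous substitution.
Codon 2 (CAU, His): 1 synonymous substitution.
Codon 3 (GGA, Gly): 3 synonymous substitutions.
Codon 4 (CAA, Gln): 1 synonymous substitution.
Total: 1 + 1 + 3 + 1 = 6.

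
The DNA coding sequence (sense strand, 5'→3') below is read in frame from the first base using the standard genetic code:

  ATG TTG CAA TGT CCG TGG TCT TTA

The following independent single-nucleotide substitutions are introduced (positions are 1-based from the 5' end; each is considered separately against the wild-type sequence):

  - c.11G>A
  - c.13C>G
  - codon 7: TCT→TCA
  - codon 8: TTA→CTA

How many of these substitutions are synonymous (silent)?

Codon 4: TGT (Cys) → TAT (Tyr) — missense.
Codon 5: CCG (Pro) → GCG (Ala) — missense.
Codon 7: TCT (Ser) → TCA (Ser) — synonymous.
Codon 8: TTA (Leu) → CTA (Leu) — synonymous.
Synonymous: 2 of 4.

2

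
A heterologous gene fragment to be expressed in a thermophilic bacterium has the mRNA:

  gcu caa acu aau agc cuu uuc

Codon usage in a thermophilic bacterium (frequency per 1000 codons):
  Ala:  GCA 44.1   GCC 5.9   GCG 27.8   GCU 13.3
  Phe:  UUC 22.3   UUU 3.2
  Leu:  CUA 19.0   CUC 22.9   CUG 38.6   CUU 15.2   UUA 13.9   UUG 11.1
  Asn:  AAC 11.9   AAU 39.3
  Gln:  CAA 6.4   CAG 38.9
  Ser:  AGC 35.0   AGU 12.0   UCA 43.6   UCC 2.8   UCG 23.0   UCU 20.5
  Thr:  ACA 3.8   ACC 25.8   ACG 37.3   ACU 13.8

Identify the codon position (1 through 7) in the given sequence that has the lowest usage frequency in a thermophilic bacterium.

Codon 1 GCU (Ala): 13.3 per 1000.
Codon 2 CAA (Gln): 6.4 per 1000.
Codon 3 ACU (Thr): 13.8 per 1000.
Codon 4 AAU (Asn): 39.3 per 1000.
Codon 5 AGC (Ser): 35.0 per 1000.
Codon 6 CUU (Leu): 15.2 per 1000.
Codon 7 UUC (Phe): 22.3 per 1000.
Lowest frequency is 6.4 at codon 2.

2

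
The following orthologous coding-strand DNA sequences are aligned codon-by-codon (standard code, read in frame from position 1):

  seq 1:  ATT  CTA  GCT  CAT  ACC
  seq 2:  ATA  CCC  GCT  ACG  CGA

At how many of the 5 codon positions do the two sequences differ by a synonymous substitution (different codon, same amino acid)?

Codon 1: ATT Ile / ATA Ile — synonymous.
Codon 2: CTA Leu / CCC Pro — nonsynonymous.
Codon 3: GCT Ala / GCT Ala — identical.
Codon 4: CAT His / ACG Thr — nonsynonymous.
Codon 5: ACC Thr / CGA Arg — nonsynonymous.
Synonymous differences: 1.

1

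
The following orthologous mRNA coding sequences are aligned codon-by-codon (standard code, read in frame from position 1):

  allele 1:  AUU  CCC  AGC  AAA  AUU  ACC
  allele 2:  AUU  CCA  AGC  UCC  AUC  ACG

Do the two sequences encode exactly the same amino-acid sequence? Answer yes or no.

Codon 1: AUU Ile / AUU Ile — identical.
Codon 2: CCC Pro / CCA Pro — synonymous.
Codon 3: AGC Ser / AGC Ser — identical.
Codon 4: AAA Lys / UCC Ser — nonsynonymous.
Codon 5: AUU Ile / AUC Ile — synonymous.
Codon 6: ACC Thr / ACG Thr — synonymous.
Nonsynonymous differences: 1 → different protein.

no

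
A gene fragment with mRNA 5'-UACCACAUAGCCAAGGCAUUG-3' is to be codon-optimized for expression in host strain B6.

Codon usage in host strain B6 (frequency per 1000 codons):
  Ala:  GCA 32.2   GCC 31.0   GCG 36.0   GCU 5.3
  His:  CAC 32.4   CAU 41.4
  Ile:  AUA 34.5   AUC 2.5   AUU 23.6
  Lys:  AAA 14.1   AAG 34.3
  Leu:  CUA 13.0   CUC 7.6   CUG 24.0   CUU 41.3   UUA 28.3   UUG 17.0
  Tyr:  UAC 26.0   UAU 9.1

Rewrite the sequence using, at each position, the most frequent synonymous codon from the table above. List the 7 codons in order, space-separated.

UAC CAU AUA GCG AAG GCG CUU

Codon 1 (Tyr): best is UAC at 26.0.
Codon 2 (His): best is CAU at 41.4.
Codon 3 (Ile): best is AUA at 34.5.
Codon 4 (Ala): best is GCG at 36.0.
Codon 5 (Lys): best is AAG at 34.3.
Codon 6 (Ala): best is GCG at 36.0.
Codon 7 (Leu): best is CUU at 41.3.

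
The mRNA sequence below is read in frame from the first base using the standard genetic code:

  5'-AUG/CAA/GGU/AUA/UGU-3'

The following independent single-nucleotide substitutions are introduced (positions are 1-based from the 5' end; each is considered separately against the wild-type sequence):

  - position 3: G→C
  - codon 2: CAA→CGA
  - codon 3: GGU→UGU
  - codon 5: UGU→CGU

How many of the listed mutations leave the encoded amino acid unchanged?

Codon 1: AUG (Met) → AUC (Ile) — missense.
Codon 2: CAA (Gln) → CGA (Arg) — missense.
Codon 3: GGU (Gly) → UGU (Cys) — missense.
Codon 5: UGU (Cys) → CGU (Arg) — missense.
Synonymous: 0 of 4.

0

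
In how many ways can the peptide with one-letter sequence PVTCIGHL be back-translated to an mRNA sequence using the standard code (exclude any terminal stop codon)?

Pro: 4 codons.
Val: 4 codons.
Thr: 4 codons.
Cys: 2 codons.
Ile: 3 codons.
Gly: 4 codons.
His: 2 codons.
Leu: 6 codons.
4 × 4 × 4 × 2 × 3 × 4 × 2 × 6 = 18432.

18432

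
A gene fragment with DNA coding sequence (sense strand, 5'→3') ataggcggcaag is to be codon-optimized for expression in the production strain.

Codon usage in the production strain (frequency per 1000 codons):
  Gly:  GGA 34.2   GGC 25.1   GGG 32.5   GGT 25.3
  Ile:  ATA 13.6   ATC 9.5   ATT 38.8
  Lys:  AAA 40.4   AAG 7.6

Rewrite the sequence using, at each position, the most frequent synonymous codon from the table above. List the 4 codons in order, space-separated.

ATT GGA GGA AAA

Codon 1 (Ile): best is ATT at 38.8.
Codon 2 (Gly): best is GGA at 34.2.
Codon 3 (Gly): best is GGA at 34.2.
Codon 4 (Lys): best is AAA at 40.4.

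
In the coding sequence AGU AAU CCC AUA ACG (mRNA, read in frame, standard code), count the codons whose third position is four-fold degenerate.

Codon 1 AGU (Ser): third position 2-fold.
Codon 2 AAU (Asn): third position 2-fold.
Codon 3 CCC (Pro): third position 4-fold.
Codon 4 AUA (Ile): third position 3-fold.
Codon 5 ACG (Thr): third position 4-fold.
Four-fold degenerate third positions: 2.

2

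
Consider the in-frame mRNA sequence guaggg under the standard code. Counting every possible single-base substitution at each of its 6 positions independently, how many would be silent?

Codon 1 (GUA, Val): 3 synonymous substitutions.
Codon 2 (GGG, Gly): 3 synonymous substitutions.
Total: 3 + 3 = 6.

6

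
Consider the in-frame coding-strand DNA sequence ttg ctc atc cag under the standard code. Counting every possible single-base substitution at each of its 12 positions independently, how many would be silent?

8

Codon 1 (TTG, Leu): 2 synonymous substitutions.
Codon 2 (CTC, Leu): 3 synonymous substitutions.
Codon 3 (ATC, Ile): 2 synonymous substitutions.
Codon 4 (CAG, Gln): 1 synonymous substitution.
Total: 2 + 3 + 2 + 1 = 8.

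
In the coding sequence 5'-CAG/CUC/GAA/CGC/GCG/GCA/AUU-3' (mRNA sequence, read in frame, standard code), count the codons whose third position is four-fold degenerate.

Codon 1 CAG (Gln): third position 2-fold.
Codon 2 CUC (Leu): third position 4-fold.
Codon 3 GAA (Glu): third position 2-fold.
Codon 4 CGC (Arg): third position 4-fold.
Codon 5 GCG (Ala): third position 4-fold.
Codon 6 GCA (Ala): third position 4-fold.
Codon 7 AUU (Ile): third position 3-fold.
Four-fold degenerate third positions: 4.

4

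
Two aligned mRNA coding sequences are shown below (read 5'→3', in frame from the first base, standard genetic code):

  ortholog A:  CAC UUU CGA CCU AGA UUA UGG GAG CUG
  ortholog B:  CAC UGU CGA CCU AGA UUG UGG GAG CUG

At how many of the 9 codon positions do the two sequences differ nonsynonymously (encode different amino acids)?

Codon 1: CAC His / CAC His — identical.
Codon 2: UUU Phe / UGU Cys — nonsynonymous.
Codon 3: CGA Arg / CGA Arg — identical.
Codon 4: CCU Pro / CCU Pro — identical.
Codon 5: AGA Arg / AGA Arg — identical.
Codon 6: UUA Leu / UUG Leu — synonymous.
Codon 7: UGG Trp / UGG Trp — identical.
Codon 8: GAG Glu / GAG Glu — identical.
Codon 9: CUG Leu / CUG Leu — identical.
Nonsynonymous differences: 1.

1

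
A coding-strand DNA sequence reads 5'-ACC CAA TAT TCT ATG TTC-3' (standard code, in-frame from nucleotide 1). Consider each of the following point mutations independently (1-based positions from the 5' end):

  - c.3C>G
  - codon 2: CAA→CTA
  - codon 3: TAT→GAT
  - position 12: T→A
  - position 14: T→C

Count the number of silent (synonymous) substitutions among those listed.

2

Codon 1: ACC (Thr) → ACG (Thr) — synonymous.
Codon 2: CAA (Gln) → CTA (Leu) — missense.
Codon 3: TAT (Tyr) → GAT (Asp) — missense.
Codon 4: TCT (Ser) → TCA (Ser) — synonymous.
Codon 5: ATG (Met) → ACG (Thr) — missense.
Synonymous: 2 of 5.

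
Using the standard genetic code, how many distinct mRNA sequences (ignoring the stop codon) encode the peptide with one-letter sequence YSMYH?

Tyr: 2 codons.
Ser: 6 codons.
Met: 1 codon.
Tyr: 2 codons.
His: 2 codons.
2 × 6 × 1 × 2 × 2 = 48.

48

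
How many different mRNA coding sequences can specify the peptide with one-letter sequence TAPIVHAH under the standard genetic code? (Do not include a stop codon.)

Thr: 4 codons.
Ala: 4 codons.
Pro: 4 codons.
Ile: 3 codons.
Val: 4 codons.
His: 2 codons.
Ala: 4 codons.
His: 2 codons.
4 × 4 × 4 × 3 × 4 × 2 × 4 × 2 = 12288.

12288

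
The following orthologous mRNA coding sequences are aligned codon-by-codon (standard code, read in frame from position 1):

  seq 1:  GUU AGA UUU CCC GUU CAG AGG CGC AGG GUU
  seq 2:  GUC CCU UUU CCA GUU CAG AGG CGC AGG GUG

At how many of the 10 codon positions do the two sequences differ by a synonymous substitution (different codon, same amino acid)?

Codon 1: GUU Val / GUC Val — synonymous.
Codon 2: AGA Arg / CCU Pro — nonsynonymous.
Codon 3: UUU Phe / UUU Phe — identical.
Codon 4: CCC Pro / CCA Pro — synonymous.
Codon 5: GUU Val / GUU Val — identical.
Codon 6: CAG Gln / CAG Gln — identical.
Codon 7: AGG Arg / AGG Arg — identical.
Codon 8: CGC Arg / CGC Arg — identical.
Codon 9: AGG Arg / AGG Arg — identical.
Codon 10: GUU Val / GUG Val — synonymous.
Synonymous differences: 3.

3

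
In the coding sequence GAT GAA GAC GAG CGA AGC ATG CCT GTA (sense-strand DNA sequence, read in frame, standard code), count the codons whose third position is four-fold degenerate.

3

Codon 1 GAT (Asp): third position 2-fold.
Codon 2 GAA (Glu): third position 2-fold.
Codon 3 GAC (Asp): third position 2-fold.
Codon 4 GAG (Glu): third position 2-fold.
Codon 5 CGA (Arg): third position 4-fold.
Codon 6 AGC (Ser): third position 2-fold.
Codon 7 ATG (Met): third position 1-fold.
Codon 8 CCT (Pro): third position 4-fold.
Codon 9 GTA (Val): third position 4-fold.
Four-fold degenerate third positions: 3.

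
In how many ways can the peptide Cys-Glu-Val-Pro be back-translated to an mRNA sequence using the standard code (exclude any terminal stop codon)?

Cys: 2 codons.
Glu: 2 codons.
Val: 4 codons.
Pro: 4 codons.
2 × 2 × 4 × 4 = 64.

64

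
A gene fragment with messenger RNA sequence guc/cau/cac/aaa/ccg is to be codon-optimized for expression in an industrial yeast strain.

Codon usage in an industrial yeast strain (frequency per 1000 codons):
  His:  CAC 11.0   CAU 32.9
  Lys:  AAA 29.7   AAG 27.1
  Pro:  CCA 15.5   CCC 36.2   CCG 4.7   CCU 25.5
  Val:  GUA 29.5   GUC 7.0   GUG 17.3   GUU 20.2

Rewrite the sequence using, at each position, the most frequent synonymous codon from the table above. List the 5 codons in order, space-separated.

GUA CAU CAU AAA CCC

Codon 1 (Val): best is GUA at 29.5.
Codon 2 (His): best is CAU at 32.9.
Codon 3 (His): best is CAU at 32.9.
Codon 4 (Lys): best is AAA at 29.7.
Codon 5 (Pro): best is CCC at 36.2.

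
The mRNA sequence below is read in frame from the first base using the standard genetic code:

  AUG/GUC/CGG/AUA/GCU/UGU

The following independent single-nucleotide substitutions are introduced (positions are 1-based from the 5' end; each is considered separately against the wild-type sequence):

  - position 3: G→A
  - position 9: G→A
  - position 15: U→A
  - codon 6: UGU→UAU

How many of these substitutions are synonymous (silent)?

2

Codon 1: AUG (Met) → AUA (Ile) — missense.
Codon 3: CGG (Arg) → CGA (Arg) — synonymous.
Codon 5: GCU (Ala) → GCA (Ala) — synonymous.
Codon 6: UGU (Cys) → UAU (Tyr) — missense.
Synonymous: 2 of 4.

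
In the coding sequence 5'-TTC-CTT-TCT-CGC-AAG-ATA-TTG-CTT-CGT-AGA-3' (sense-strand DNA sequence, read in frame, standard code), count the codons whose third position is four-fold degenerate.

Codon 1 TTC (Phe): third position 2-fold.
Codon 2 CTT (Leu): third position 4-fold.
Codon 3 TCT (Ser): third position 4-fold.
Codon 4 CGC (Arg): third position 4-fold.
Codon 5 AAG (Lys): third position 2-fold.
Codon 6 ATA (Ile): third position 3-fold.
Codon 7 TTG (Leu): third position 2-fold.
Codon 8 CTT (Leu): third position 4-fold.
Codon 9 CGT (Arg): third position 4-fold.
Codon 10 AGA (Arg): third position 2-fold.
Four-fold degenerate third positions: 5.

5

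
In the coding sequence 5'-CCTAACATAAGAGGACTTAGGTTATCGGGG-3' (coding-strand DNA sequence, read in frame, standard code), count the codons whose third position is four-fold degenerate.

Codon 1 CCT (Pro): third position 4-fold.
Codon 2 AAC (Asn): third position 2-fold.
Codon 3 ATA (Ile): third position 3-fold.
Codon 4 AGA (Arg): third position 2-fold.
Codon 5 GGA (Gly): third position 4-fold.
Codon 6 CTT (Leu): third position 4-fold.
Codon 7 AGG (Arg): third position 2-fold.
Codon 8 TTA (Leu): third position 2-fold.
Codon 9 TCG (Ser): third position 4-fold.
Codon 10 GGG (Gly): third position 4-fold.
Four-fold degenerate third positions: 5.

5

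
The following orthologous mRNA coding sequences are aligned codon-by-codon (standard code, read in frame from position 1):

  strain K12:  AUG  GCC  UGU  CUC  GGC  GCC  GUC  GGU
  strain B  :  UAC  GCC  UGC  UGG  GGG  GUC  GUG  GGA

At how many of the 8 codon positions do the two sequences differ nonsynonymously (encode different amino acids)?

3

Codon 1: AUG Met / UAC Tyr — nonsynonymous.
Codon 2: GCC Ala / GCC Ala — identical.
Codon 3: UGU Cys / UGC Cys — synonymous.
Codon 4: CUC Leu / UGG Trp — nonsynonymous.
Codon 5: GGC Gly / GGG Gly — synonymous.
Codon 6: GCC Ala / GUC Val — nonsynonymous.
Codon 7: GUC Val / GUG Val — synonymous.
Codon 8: GGU Gly / GGA Gly — synonymous.
Nonsynonymous differences: 3.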